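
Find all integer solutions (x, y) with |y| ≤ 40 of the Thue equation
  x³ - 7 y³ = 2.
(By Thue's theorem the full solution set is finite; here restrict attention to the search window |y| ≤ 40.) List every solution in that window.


The equation is x³ - 7y³ = 2. For fixed y, x³ = 7·y³ + 2, so a solution requires the RHS to be a perfect cube.
Strategy: iterate y from -40 to 40, compute RHS = 7·y³ + 2, and check whether it is a (positive or negative) perfect cube.
Check small values of y:
  y = 0: RHS = 2 is not a perfect cube.
  y = 1: RHS = 9 is not a perfect cube.
  y = -1: RHS = -5 is not a perfect cube.
  y = 2: RHS = 58 is not a perfect cube.
  y = -2: RHS = -54 is not a perfect cube.
  y = 3: RHS = 191 is not a perfect cube.
  y = -3: RHS = -187 is not a perfect cube.
Continuing the search up to |y| = 40 finds no solutions either.
No (x, y) in the scanned range satisfies the equation.

No integer solutions with |y| ≤ 40.


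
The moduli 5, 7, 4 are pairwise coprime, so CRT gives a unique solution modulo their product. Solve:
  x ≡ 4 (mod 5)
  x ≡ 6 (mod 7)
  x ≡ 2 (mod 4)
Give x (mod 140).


Moduli 5, 7, 4 are pairwise coprime; by CRT there is a unique solution modulo M = 5 · 7 · 4 = 140.
Solve pairwise, accumulating the modulus:
  Start with x ≡ 4 (mod 5).
  Combine with x ≡ 6 (mod 7): since gcd(5, 7) = 1, we get a unique residue mod 35.
    Write x = 4 + 5·t and substitute into x ≡ 6 (mod 7): 5·t ≡ 6 − 4 = 2 (mod 7).
    The inverse of 5 mod 7 is 3 (since 5·3 = 15 = 2·7 + 1), so t ≡ 3·2 = 6 ≡ 6 (mod 7).
    Then x = 4 + 5·6 = 34, valid modulo lcm(5, 7) = 35: x ≡ 34 (mod 35).
  Combine with x ≡ 2 (mod 4): since gcd(35, 4) = 1, we get a unique residue mod 140.
    Write x = 34 + 35·t and substitute into x ≡ 2 (mod 4): 35·t ≡ 2 − 34 = -32 (mod 4).
    Reduce coefficients mod 4: 3·t ≡ 0 (mod 4).
    The inverse of 3 mod 4 is 3 (since 3·3 = 9 = 2·4 + 1), so t ≡ 3·0 = 0 ≡ 0 (mod 4).
    Then x = 34 + 35·0 = 34, valid modulo lcm(35, 4) = 140: x ≡ 34 (mod 140).
Verify: 34 mod 5 = 4 ✓, 34 mod 7 = 6 ✓, 34 mod 4 = 2 ✓.

x ≡ 34 (mod 140).


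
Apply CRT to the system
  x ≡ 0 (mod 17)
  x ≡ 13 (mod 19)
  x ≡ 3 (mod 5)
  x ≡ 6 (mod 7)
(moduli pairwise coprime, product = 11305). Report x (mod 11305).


Product of moduli M = 17 · 19 · 5 · 7 = 11305.
Merge one congruence at a time:
  Start: x ≡ 0 (mod 17).
  Combine with x ≡ 13 (mod 19); new modulus lcm = 323.
    Write x = 0 + 17·t and substitute into x ≡ 13 (mod 19): 17·t ≡ 13 − 0 = 13 (mod 19).
    The inverse of 17 mod 19 is 9 (since 17·9 = 153 = 8·19 + 1), so t ≡ 9·13 = 117 ≡ 3 (mod 19).
    Then x = 0 + 17·3 = 51, valid modulo lcm(17, 19) = 323: x ≡ 51 (mod 323).
  Combine with x ≡ 3 (mod 5); new modulus lcm = 1615.
    Write x = 51 + 323·t and substitute into x ≡ 3 (mod 5): 323·t ≡ 3 − 51 = -48 (mod 5).
    Reduce coefficients mod 5: 3·t ≡ 2 (mod 5).
    The inverse of 3 mod 5 is 2 (since 3·2 = 6 = 1·5 + 1), so t ≡ 2·2 = 4 ≡ 4 (mod 5).
    Then x = 51 + 323·4 = 1343, valid modulo lcm(323, 5) = 1615: x ≡ 1343 (mod 1615).
  Combine with x ≡ 6 (mod 7); new modulus lcm = 11305.
    Write x = 1343 + 1615·t and substitute into x ≡ 6 (mod 7): 1615·t ≡ 6 − 1343 = -1337 (mod 7).
    Reduce coefficients mod 7: 5·t ≡ 0 (mod 7).
    The inverse of 5 mod 7 is 3 (since 5·3 = 15 = 2·7 + 1), so t ≡ 3·0 = 0 ≡ 0 (mod 7).
    Then x = 1343 + 1615·0 = 1343, valid modulo lcm(1615, 7) = 11305: x ≡ 1343 (mod 11305).
Verify against each original: 1343 mod 17 = 0, 1343 mod 19 = 13, 1343 mod 5 = 3, 1343 mod 7 = 6.

x ≡ 1343 (mod 11305).


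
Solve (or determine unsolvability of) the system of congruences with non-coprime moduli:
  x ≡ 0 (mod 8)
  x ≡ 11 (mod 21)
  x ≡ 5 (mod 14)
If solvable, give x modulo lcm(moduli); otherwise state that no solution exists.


Moduli 8, 21, 14 are not pairwise coprime, so CRT works modulo lcm(m_i) when all pairwise compatibility conditions hold.
Pairwise compatibility: gcd(m_i, m_j) must divide a_i - a_j for every pair.
Merge one congruence at a time:
  Start: x ≡ 0 (mod 8).
  Combine with x ≡ 11 (mod 21): gcd(8, 21) = 1; 11 - 0 = 11, which IS divisible by 1, so compatible.
    Write x = 0 + 8·t and substitute into x ≡ 11 (mod 21): 8·t ≡ 11 − 0 = 11 (mod 21).
    The inverse of 8 mod 21 is 8 (since 8·8 = 64 = 3·21 + 1), so t ≡ 8·11 = 88 ≡ 4 (mod 21).
    Then x = 0 + 8·4 = 32, valid modulo lcm(8, 21) = 168: x ≡ 32 (mod 168).
  Combine with x ≡ 5 (mod 14): gcd(168, 14) = 14, and 5 - 32 = -27 is NOT divisible by 14.
    ⇒ system is inconsistent (no integer solution).

No solution (the system is inconsistent).


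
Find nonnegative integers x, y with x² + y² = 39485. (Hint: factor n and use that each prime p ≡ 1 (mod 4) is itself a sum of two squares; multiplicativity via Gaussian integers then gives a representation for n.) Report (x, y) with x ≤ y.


Step 1: Factor n = 39485 = 5 · 53 · 149.
Step 2: Check the mod-4 condition on each prime factor: 5 ≡ 1 (mod 4), exponent 1; 53 ≡ 1 (mod 4), exponent 1; 149 ≡ 1 (mod 4), exponent 1.
All primes ≡ 3 (mod 4) appear to even exponent (or don't appear), so by the two-squares theorem n IS expressible as a sum of two squares.
Step 3: Build a representation. Here n = 5 · 53 · 149 is a product of primes ≡ 1 (mod 4). Each prime p ≡ 1 (mod 4) is itself a sum of two squares; find a² by testing p − a² for a perfect square:
  5: 5 − 1² = 4 = 2² ⇒ 5 = 1² + 2².
  53: 53 − 1² = 52, 53 − 2² = 49 = 7² ⇒ 53 = 2² + 7².
  149: 149 − 1² = 148, 149 − 2² = 145, 149 − 3² = 140, 149 − 4² = 133, 149 − 5² = 124, 149 − 6² = 113, 149 − 7² = 100 = 10² ⇒ 149 = 7² + 10².
  Combine using the Brahmagupta–Fibonacci identity (a² + b²)(c² + d²) = (ac − bd)² + (ad + bc)² = (ac + bd)² + (ad − bc)²:
  5 · 53 = 265: from (1² + 2²)(2² + 7²), take (1·2 − 2·7, 1·7 + 2·2) = (2 − 14, 7 + 4) = (-12, 11); dropping signs (only squares matter) gives (12, 11); check 12² + 11² = 144 + 121 = 265 ✓.
  265 · 149 = 39485: from (12² + 11²)(7² + 10²), take (12·7 − 11·10, 12·10 + 11·7) = (84 − 110, 120 + 77) = (-26, 197); dropping signs (only squares matter) gives (26, 197); check 26² + 197² = 676 + 38809 = 39485 ✓.
Step 4: Order so x ≤ y and verify: 26² + 197² = 676 + 38809 = 39485 = n. ✓

n = 39485 = 26² + 197² (one valid representation with x ≤ y).


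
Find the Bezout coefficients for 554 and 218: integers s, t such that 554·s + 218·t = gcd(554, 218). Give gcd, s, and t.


Euclidean algorithm on (554, 218) — divide until remainder is 0:
  554 = 2 · 218 + 118
  218 = 1 · 118 + 100
  118 = 1 · 100 + 18
  100 = 5 · 18 + 10
  18 = 1 · 10 + 8
  10 = 1 · 8 + 2
  8 = 4 · 2 + 0
gcd(554, 218) = 2.
Track Bezout coefficients alongside the remainders: start with r₀ = 554 = a·1 + b·0 (s = 1, t = 0) and r₁ = 218 = a·0 + b·1 (s = 0, t = 1); each new remainder r_{k+1} = r_{k-1} − q_k·r_k inherits s_{k+1} = s_{k-1} − q_k·s_k, t_{k+1} = t_{k-1} − q_k·t_k, so r_k = a·s_k + b·t_k at every step:
  q = 2: r = 118, s = 1 − 2·0 = 1, t = 0 − 2·1 = -2  (check: 554·1 + 218·(-2) = 118)
  q = 1: r = 100, s = 0 − 1·1 = -1, t = 1 − 1·(-2) = 3  (check: 554·(-1) + 218·3 = 100)
  q = 1: r = 18, s = 1 − 1·(-1) = 2, t = -2 − 1·3 = -5  (check: 554·2 + 218·(-5) = 18)
  q = 5: r = 10, s = -1 − 5·2 = -11, t = 3 − 5·(-5) = 28  (check: 554·(-11) + 218·28 = 10)
  q = 1: r = 8, s = 2 − 1·(-11) = 13, t = -5 − 1·28 = -33  (check: 554·13 + 218·(-33) = 8)
  q = 1: r = 2, s = -11 − 1·13 = -24, t = 28 − 1·(-33) = 61  (check: 554·(-24) + 218·61 = 2)
The row with r = 2 (the gcd) gives the Bezout coefficients s = -24, t = 61.
Result: 554 · (-24) + 218 · (61) = 2.

gcd(554, 218) = 2; s = -24, t = 61 (check: 554·(-24) + 218·61 = 2).


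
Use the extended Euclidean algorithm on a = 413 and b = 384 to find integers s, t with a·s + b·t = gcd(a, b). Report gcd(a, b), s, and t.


Euclidean algorithm on (413, 384) — divide until remainder is 0:
  413 = 1 · 384 + 29
  384 = 13 · 29 + 7
  29 = 4 · 7 + 1
  7 = 7 · 1 + 0
gcd(413, 384) = 1.
Track Bezout coefficients alongside the remainders: start with r₀ = 413 = a·1 + b·0 (s = 1, t = 0) and r₁ = 384 = a·0 + b·1 (s = 0, t = 1); each new remainder r_{k+1} = r_{k-1} − q_k·r_k inherits s_{k+1} = s_{k-1} − q_k·s_k, t_{k+1} = t_{k-1} − q_k·t_k, so r_k = a·s_k + b·t_k at every step:
  q = 1: r = 29, s = 1 − 1·0 = 1, t = 0 − 1·1 = -1  (check: 413·1 + 384·(-1) = 29)
  q = 13: r = 7, s = 0 − 13·1 = -13, t = 1 − 13·(-1) = 14  (check: 413·(-13) + 384·14 = 7)
  q = 4: r = 1, s = 1 − 4·(-13) = 53, t = -1 − 4·14 = -57  (check: 413·53 + 384·(-57) = 1)
The row with r = 1 (the gcd) gives the Bezout coefficients s = 53, t = -57.
Result: 413 · (53) + 384 · (-57) = 1.

gcd(413, 384) = 1; s = 53, t = -57 (check: 413·53 + 384·(-57) = 1).


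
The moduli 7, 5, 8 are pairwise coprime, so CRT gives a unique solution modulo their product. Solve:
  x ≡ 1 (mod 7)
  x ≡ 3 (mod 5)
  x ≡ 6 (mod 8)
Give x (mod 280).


Moduli 7, 5, 8 are pairwise coprime; by CRT there is a unique solution modulo M = 7 · 5 · 8 = 280.
Solve pairwise, accumulating the modulus:
  Start with x ≡ 1 (mod 7).
  Combine with x ≡ 3 (mod 5): since gcd(7, 5) = 1, we get a unique residue mod 35.
    Write x = 1 + 7·t and substitute into x ≡ 3 (mod 5): 7·t ≡ 3 − 1 = 2 (mod 5).
    Reduce coefficients mod 5: 2·t ≡ 2 (mod 5).
    The inverse of 2 mod 5 is 3 (since 2·3 = 6 = 1·5 + 1), so t ≡ 3·2 = 6 ≡ 1 (mod 5).
    Then x = 1 + 7·1 = 8, valid modulo lcm(7, 5) = 35: x ≡ 8 (mod 35).
  Combine with x ≡ 6 (mod 8): since gcd(35, 8) = 1, we get a unique residue mod 280.
    Write x = 8 + 35·t and substitute into x ≡ 6 (mod 8): 35·t ≡ 6 − 8 = -2 (mod 8).
    Reduce coefficients mod 8: 3·t ≡ 6 (mod 8).
    The inverse of 3 mod 8 is 3 (since 3·3 = 9 = 1·8 + 1), so t ≡ 3·6 = 18 ≡ 2 (mod 8).
    Then x = 8 + 35·2 = 78, valid modulo lcm(35, 8) = 280: x ≡ 78 (mod 280).
Verify: 78 mod 7 = 1 ✓, 78 mod 5 = 3 ✓, 78 mod 8 = 6 ✓.

x ≡ 78 (mod 280).


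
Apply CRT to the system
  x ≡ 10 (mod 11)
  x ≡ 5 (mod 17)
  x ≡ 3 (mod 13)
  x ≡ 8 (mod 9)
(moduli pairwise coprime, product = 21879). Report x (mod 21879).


Product of moduli M = 11 · 17 · 13 · 9 = 21879.
Merge one congruence at a time:
  Start: x ≡ 10 (mod 11).
  Combine with x ≡ 5 (mod 17); new modulus lcm = 187.
    Write x = 10 + 11·t and substitute into x ≡ 5 (mod 17): 11·t ≡ 5 − 10 = -5 (mod 17).
    Reduce coefficients mod 17: 11·t ≡ 12 (mod 17).
    The inverse of 11 mod 17 is 14 (since 11·14 = 154 = 9·17 + 1), so t ≡ 14·12 = 168 ≡ 15 (mod 17).
    Then x = 10 + 11·15 = 175, valid modulo lcm(11, 17) = 187: x ≡ 175 (mod 187).
  Combine with x ≡ 3 (mod 13); new modulus lcm = 2431.
    Write x = 175 + 187·t and substitute into x ≡ 3 (mod 13): 187·t ≡ 3 − 175 = -172 (mod 13).
    Reduce coefficients mod 13: 5·t ≡ 10 (mod 13).
    The inverse of 5 mod 13 is 8 (since 5·8 = 40 = 3·13 + 1), so t ≡ 8·10 = 80 ≡ 2 (mod 13).
    Then x = 175 + 187·2 = 549, valid modulo lcm(187, 13) = 2431: x ≡ 549 (mod 2431).
  Combine with x ≡ 8 (mod 9); new modulus lcm = 21879.
    Write x = 549 + 2431·t and substitute into x ≡ 8 (mod 9): 2431·t ≡ 8 − 549 = -541 (mod 9).
    Reduce coefficients mod 9: 1·t ≡ 8 (mod 9).
    So t ≡ 8 (mod 9).
    Then x = 549 + 2431·8 = 19997, valid modulo lcm(2431, 9) = 21879: x ≡ 19997 (mod 21879).
Verify against each original: 19997 mod 11 = 10, 19997 mod 17 = 5, 19997 mod 13 = 3, 19997 mod 9 = 8.

x ≡ 19997 (mod 21879).


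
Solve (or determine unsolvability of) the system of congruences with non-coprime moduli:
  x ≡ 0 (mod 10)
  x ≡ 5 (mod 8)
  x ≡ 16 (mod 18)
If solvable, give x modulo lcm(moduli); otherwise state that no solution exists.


Moduli 10, 8, 18 are not pairwise coprime, so CRT works modulo lcm(m_i) when all pairwise compatibility conditions hold.
Pairwise compatibility: gcd(m_i, m_j) must divide a_i - a_j for every pair.
Merge one congruence at a time:
  Start: x ≡ 0 (mod 10).
  Combine with x ≡ 5 (mod 8): gcd(10, 8) = 2, and 5 - 0 = 5 is NOT divisible by 2.
    ⇒ system is inconsistent (no integer solution).

No solution (the system is inconsistent).


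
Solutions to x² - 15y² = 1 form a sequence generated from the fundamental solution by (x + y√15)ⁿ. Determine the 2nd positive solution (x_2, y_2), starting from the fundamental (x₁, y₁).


Step 1: Find the fundamental solution (x₁, y₁) of x² - 15y² = 1.
  Expand √15 as a continued fraction. a₀ = ⌊√15⌋ = 3; iterate m_{k+1} = d_k·a_k − m_k, d_{k+1} = (15 − m_{k+1}²)/d_k, a_{k+1} = ⌊(a₀ + m_{k+1})/d_{k+1}⌋ (starting m₀ = 0, d₀ = 1), with convergents p_k = a_k·p_{k-1} + p_{k-2}, q_k = a_k·q_{k-1} + q_{k-2} (p₋₁ = 1, q₋₁ = 0):
  k = 0: a₀ = 3; p₀/q₀ = 3/1; p₀² − 15·q₀² = 9 − 15 = -6.
  k = 1: m = 3, d = 6, a = ⌊(3 + 3)/6⌋ = 1; p/q = (1·3 + 1)/(1·1 + 0) = 4/1; p² − 15·q² = 16 − 15 = 1.
  The first convergent with p² − 15·q² = 1 gives the fundamental solution (x₁, y₁) = (4, 1).
Step 2: Apply the recurrence (x_{n+1}, y_{n+1}) = (x₁x_n + 15y₁y_n, x₁y_n + y₁x_n) repeatedly.
  From (x_1, y_1) = (4, 1): x_2 = 4·4 + 15·1·1 = 31; y_2 = 4·1 + 1·4 = 8.
Step 3: Verify x_2² - 15·y_2² = 961 - 960 = 1 (should be 1). ✓

(x_1, y_1) = (4, 1); (x_2, y_2) = (31, 8).


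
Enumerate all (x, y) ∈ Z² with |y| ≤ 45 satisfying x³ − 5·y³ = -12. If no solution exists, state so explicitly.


The equation is x³ - 5y³ = -12. For fixed y, x³ = 5·y³ − 12, so a solution requires the RHS to be a perfect cube.
Strategy: iterate y from -45 to 45, compute RHS = 5·y³ − 12, and check whether it is a (positive or negative) perfect cube.
Check small values of y:
  y = 0: RHS = -12 is not a perfect cube.
  y = 1: RHS = -7 is not a perfect cube.
  y = -1: RHS = -17 is not a perfect cube.
  y = 2: RHS = 28 is not a perfect cube.
  y = -2: RHS = -52 is not a perfect cube.
  y = 3: RHS = 123 is not a perfect cube.
  y = -3: RHS = -147 is not a perfect cube.
Continuing the search up to |y| = 45 finds no solutions either.
No (x, y) in the scanned range satisfies the equation.

No integer solutions with |y| ≤ 45.


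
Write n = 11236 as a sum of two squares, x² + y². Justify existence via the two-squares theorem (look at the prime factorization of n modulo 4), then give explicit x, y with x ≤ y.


Step 1: Factor n = 11236 = 2^2 · 53^2.
Step 2: Check the mod-4 condition on each prime factor: 2 = 2 (special); 53 ≡ 1 (mod 4), exponent 2.
All primes ≡ 3 (mod 4) appear to even exponent (or don't appear), so by the two-squares theorem n IS expressible as a sum of two squares.
Step 3: Build a representation. Group n = k² · m with k = 2 and m = 53 · 53 = 2809 (a product of primes ≡ 1 (mod 4)); a representation of m scales to one of n via (k·x)² + (k·y)² = k²(x² + y²). Each prime p ≡ 1 (mod 4) is itself a sum of two squares; find a² by testing p − a² for a perfect square:
  53: 53 − 1² = 52, 53 − 2² = 49 = 7² ⇒ 53 = 2² + 7².
  Combine using the Brahmagupta–Fibonacci identity (a² + b²)(c² + d²) = (ac − bd)² + (ad + bc)² = (ac + bd)² + (ad − bc)²:
  53 · 53 = 2809: from (2² + 7²)(2² + 7²), take (2·2 − 7·7, 2·7 + 7·2) = (4 − 49, 14 + 14) = (-45, 28); dropping signs (only squares matter) gives (45, 28); check 45² + 28² = 2025 + 784 = 2809 ✓.
  Scale by k = 2: (2·45, 2·28) = (90, 56).
Step 4: Order so x ≤ y and verify: 56² + 90² = 3136 + 8100 = 11236 = n. ✓

n = 11236 = 56² + 90² (one valid representation with x ≤ y).


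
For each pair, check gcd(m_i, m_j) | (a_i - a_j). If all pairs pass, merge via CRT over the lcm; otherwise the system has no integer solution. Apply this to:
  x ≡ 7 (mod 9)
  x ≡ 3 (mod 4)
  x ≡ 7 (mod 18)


Moduli 9, 4, 18 are not pairwise coprime, so CRT works modulo lcm(m_i) when all pairwise compatibility conditions hold.
Pairwise compatibility: gcd(m_i, m_j) must divide a_i - a_j for every pair.
Merge one congruence at a time:
  Start: x ≡ 7 (mod 9).
  Combine with x ≡ 3 (mod 4): gcd(9, 4) = 1; 3 - 7 = -4, which IS divisible by 1, so compatible.
    Write x = 7 + 9·t and substitute into x ≡ 3 (mod 4): 9·t ≡ 3 − 7 = -4 (mod 4).
    Reduce coefficients mod 4: 1·t ≡ 0 (mod 4).
    So t ≡ 0 (mod 4).
    Then x = 7 + 9·0 = 7, valid modulo lcm(9, 4) = 36: x ≡ 7 (mod 36).
  Combine with x ≡ 7 (mod 18): gcd(36, 18) = 18; 7 - 7 = 0, which IS divisible by 18, so compatible.
    Write x = 7 + 36·t and substitute into x ≡ 7 (mod 18): 36·t ≡ 7 − 7 = 0 (mod 18).
    Divide the congruence (and modulus) by g = 18: 2·t ≡ 0 (mod 1).
    Modulo 1 every t works; take t = 0.
    Then x = 7 + 36·0 = 7, valid modulo lcm(36, 18) = 36: x ≡ 7 (mod 36).
Verify: 7 mod 9 = 7, 7 mod 4 = 3, 7 mod 18 = 7.

x ≡ 7 (mod 36).


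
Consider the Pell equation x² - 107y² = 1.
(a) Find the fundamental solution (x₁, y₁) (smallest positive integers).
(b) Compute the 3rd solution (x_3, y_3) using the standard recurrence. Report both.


Step 1: Find the fundamental solution (x₁, y₁) of x² - 107y² = 1.
  Expand √107 as a continued fraction. a₀ = ⌊√107⌋ = 10; iterate m_{k+1} = d_k·a_k − m_k, d_{k+1} = (107 − m_{k+1}²)/d_k, a_{k+1} = ⌊(a₀ + m_{k+1})/d_{k+1}⌋ (starting m₀ = 0, d₀ = 1), with convergents p_k = a_k·p_{k-1} + p_{k-2}, q_k = a_k·q_{k-1} + q_{k-2} (p₋₁ = 1, q₋₁ = 0):
  k = 0: a₀ = 10; p₀/q₀ = 10/1; p₀² − 107·q₀² = 100 − 107 = -7.
  k = 1: m = 10, d = 7, a = ⌊(10 + 10)/7⌋ = 2; p/q = (2·10 + 1)/(2·1 + 0) = 21/2; p² − 107·q² = 441 − 428 = 13.
  k = 2: m = 4, d = 13, a = ⌊(10 + 4)/13⌋ = 1; p/q = (1·21 + 10)/(1·2 + 1) = 31/3; p² − 107·q² = 961 − 963 = -2.
  k = 3: m = 9, d = 2, a = ⌊(10 + 9)/2⌋ = 9; p/q = (9·31 + 21)/(9·3 + 2) = 300/29; p² − 107·q² = 90000 − 89987 = 13.
  k = 4: m = 9, d = 13, a = ⌊(10 + 9)/13⌋ = 1; p/q = (1·300 + 31)/(1·29 + 3) = 331/32; p² − 107·q² = 109561 − 109568 = -7.
  k = 5: m = 4, d = 7, a = ⌊(10 + 4)/7⌋ = 2; p/q = (2·331 + 300)/(2·32 + 29) = 962/93; p² − 107·q² = 925444 − 925443 = 1.
  The first convergent with p² − 107·q² = 1 gives the fundamental solution (x₁, y₁) = (962, 93).
Step 2: Apply the recurrence (x_{n+1}, y_{n+1}) = (x₁x_n + 107y₁y_n, x₁y_n + y₁x_n) repeatedly.
  From (x_1, y_1) = (962, 93): x_2 = 962·962 + 107·93·93 = 1850887; y_2 = 962·93 + 93·962 = 178932.
  From (x_2, y_2) = (1850887, 178932): x_3 = 962·1850887 + 107·93·178932 = 3561105626; y_3 = 962·178932 + 93·1850887 = 344265075.
Step 3: Verify x_3² - 107·y_3² = 12681473279528851876 - 12681473279528851875 = 1 (should be 1). ✓

(x_1, y_1) = (962, 93); (x_3, y_3) = (3561105626, 344265075).


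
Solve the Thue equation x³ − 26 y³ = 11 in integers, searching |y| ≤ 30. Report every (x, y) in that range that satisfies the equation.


The equation is x³ - 26y³ = 11. For fixed y, x³ = 26·y³ + 11, so a solution requires the RHS to be a perfect cube.
Strategy: iterate y from -30 to 30, compute RHS = 26·y³ + 11, and check whether it is a (positive or negative) perfect cube.
Check small values of y:
  y = 0: RHS = 11 is not a perfect cube.
  y = 1: RHS = 37 is not a perfect cube.
  y = -1: RHS = -15 is not a perfect cube.
  y = 2: RHS = 219 is not a perfect cube.
  y = -2: RHS = -197 is not a perfect cube.
  y = 3: RHS = 713 is not a perfect cube.
  y = -3: RHS = -691 is not a perfect cube.
Continuing the search up to |y| = 30 finds no solutions either.
No (x, y) in the scanned range satisfies the equation.

No integer solutions with |y| ≤ 30.


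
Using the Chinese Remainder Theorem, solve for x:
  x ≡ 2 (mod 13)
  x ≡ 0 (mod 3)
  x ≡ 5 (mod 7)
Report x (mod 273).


Moduli 13, 3, 7 are pairwise coprime; by CRT there is a unique solution modulo M = 13 · 3 · 7 = 273.
Solve pairwise, accumulating the modulus:
  Start with x ≡ 2 (mod 13).
  Combine with x ≡ 0 (mod 3): since gcd(13, 3) = 1, we get a unique residue mod 39.
    Write x = 2 + 13·t and substitute into x ≡ 0 (mod 3): 13·t ≡ 0 − 2 = -2 (mod 3).
    Reduce coefficients mod 3: 1·t ≡ 1 (mod 3).
    So t ≡ 1 (mod 3).
    Then x = 2 + 13·1 = 15, valid modulo lcm(13, 3) = 39: x ≡ 15 (mod 39).
  Combine with x ≡ 5 (mod 7): since gcd(39, 7) = 1, we get a unique residue mod 273.
    Write x = 15 + 39·t and substitute into x ≡ 5 (mod 7): 39·t ≡ 5 − 15 = -10 (mod 7).
    Reduce coefficients mod 7: 4·t ≡ 4 (mod 7).
    The inverse of 4 mod 7 is 2 (since 4·2 = 8 = 1·7 + 1), so t ≡ 2·4 = 8 ≡ 1 (mod 7).
    Then x = 15 + 39·1 = 54, valid modulo lcm(39, 7) = 273: x ≡ 54 (mod 273).
Verify: 54 mod 13 = 2 ✓, 54 mod 3 = 0 ✓, 54 mod 7 = 5 ✓.

x ≡ 54 (mod 273).


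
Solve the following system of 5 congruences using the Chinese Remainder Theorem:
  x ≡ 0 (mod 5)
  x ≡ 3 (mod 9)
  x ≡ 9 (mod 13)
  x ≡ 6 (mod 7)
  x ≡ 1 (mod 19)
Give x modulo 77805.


Product of moduli M = 5 · 9 · 13 · 7 · 19 = 77805.
Merge one congruence at a time:
  Start: x ≡ 0 (mod 5).
  Combine with x ≡ 3 (mod 9); new modulus lcm = 45.
    Write x = 0 + 5·t and substitute into x ≡ 3 (mod 9): 5·t ≡ 3 − 0 = 3 (mod 9).
    The inverse of 5 mod 9 is 2 (since 5·2 = 10 = 1·9 + 1), so t ≡ 2·3 = 6 ≡ 6 (mod 9).
    Then x = 0 + 5·6 = 30, valid modulo lcm(5, 9) = 45: x ≡ 30 (mod 45).
  Combine with x ≡ 9 (mod 13); new modulus lcm = 585.
    Write x = 30 + 45·t and substitute into x ≡ 9 (mod 13): 45·t ≡ 9 − 30 = -21 (mod 13).
    Reduce coefficients mod 13: 6·t ≡ 5 (mod 13).
    The inverse of 6 mod 13 is 11 (since 6·11 = 66 = 5·13 + 1), so t ≡ 11·5 = 55 ≡ 3 (mod 13).
    Then x = 30 + 45·3 = 165, valid modulo lcm(45, 13) = 585: x ≡ 165 (mod 585).
  Combine with x ≡ 6 (mod 7); new modulus lcm = 4095.
    Write x = 165 + 585·t and substitute into x ≡ 6 (mod 7): 585·t ≡ 6 − 165 = -159 (mod 7).
    Reduce coefficients mod 7: 4·t ≡ 2 (mod 7).
    The inverse of 4 mod 7 is 2 (since 4·2 = 8 = 1·7 + 1), so t ≡ 2·2 = 4 ≡ 4 (mod 7).
    Then x = 165 + 585·4 = 2505, valid modulo lcm(585, 7) = 4095: x ≡ 2505 (mod 4095).
  Combine with x ≡ 1 (mod 19); new modulus lcm = 77805.
    Write x = 2505 + 4095·t and substitute into x ≡ 1 (mod 19): 4095·t ≡ 1 − 2505 = -2504 (mod 19).
    Reduce coefficients mod 19: 10·t ≡ 4 (mod 19).
    The inverse of 10 mod 19 is 2 (since 10·2 = 20 = 1·19 + 1), so t ≡ 2·4 = 8 ≡ 8 (mod 19).
    Then x = 2505 + 4095·8 = 35265, valid modulo lcm(4095, 19) = 77805: x ≡ 35265 (mod 77805).
Verify against each original: 35265 mod 5 = 0, 35265 mod 9 = 3, 35265 mod 13 = 9, 35265 mod 7 = 6, 35265 mod 19 = 1.

x ≡ 35265 (mod 77805).


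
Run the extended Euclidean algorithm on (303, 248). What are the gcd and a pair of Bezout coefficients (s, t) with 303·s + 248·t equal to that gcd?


Euclidean algorithm on (303, 248) — divide until remainder is 0:
  303 = 1 · 248 + 55
  248 = 4 · 55 + 28
  55 = 1 · 28 + 27
  28 = 1 · 27 + 1
  27 = 27 · 1 + 0
gcd(303, 248) = 1.
Track Bezout coefficients alongside the remainders: start with r₀ = 303 = a·1 + b·0 (s = 1, t = 0) and r₁ = 248 = a·0 + b·1 (s = 0, t = 1); each new remainder r_{k+1} = r_{k-1} − q_k·r_k inherits s_{k+1} = s_{k-1} − q_k·s_k, t_{k+1} = t_{k-1} − q_k·t_k, so r_k = a·s_k + b·t_k at every step:
  q = 1: r = 55, s = 1 − 1·0 = 1, t = 0 − 1·1 = -1  (check: 303·1 + 248·(-1) = 55)
  q = 4: r = 28, s = 0 − 4·1 = -4, t = 1 − 4·(-1) = 5  (check: 303·(-4) + 248·5 = 28)
  q = 1: r = 27, s = 1 − 1·(-4) = 5, t = -1 − 1·5 = -6  (check: 303·5 + 248·(-6) = 27)
  q = 1: r = 1, s = -4 − 1·5 = -9, t = 5 − 1·(-6) = 11  (check: 303·(-9) + 248·11 = 1)
The row with r = 1 (the gcd) gives the Bezout coefficients s = -9, t = 11.
Result: 303 · (-9) + 248 · (11) = 1.

gcd(303, 248) = 1; s = -9, t = 11 (check: 303·(-9) + 248·11 = 1).


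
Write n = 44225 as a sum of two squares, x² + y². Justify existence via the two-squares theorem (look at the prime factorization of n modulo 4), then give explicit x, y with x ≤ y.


Step 1: Factor n = 44225 = 5^2 · 29 · 61.
Step 2: Check the mod-4 condition on each prime factor: 5 ≡ 1 (mod 4), exponent 2; 29 ≡ 1 (mod 4), exponent 1; 61 ≡ 1 (mod 4), exponent 1.
All primes ≡ 3 (mod 4) appear to even exponent (or don't appear), so by the two-squares theorem n IS expressible as a sum of two squares.
Step 3: Build a representation. Group n = k² · m with k = 5 and m = 29 · 61 = 1769 (a product of primes ≡ 1 (mod 4)); a representation of m scales to one of n via (k·x)² + (k·y)² = k²(x² + y²). Each prime p ≡ 1 (mod 4) is itself a sum of two squares; find a² by testing p − a² for a perfect square:
  29: 29 − 1² = 28, 29 − 2² = 25 = 5² ⇒ 29 = 2² + 5².
  61: 61 − 1² = 60, 61 − 2² = 57, 61 − 3² = 52, 61 − 4² = 45, 61 − 5² = 36 = 6² ⇒ 61 = 5² + 6².
  Combine using the Brahmagupta–Fibonacci identity (a² + b²)(c² + d²) = (ac − bd)² + (ad + bc)² = (ac + bd)² + (ad − bc)²:
  29 · 61 = 1769: from (2² + 5²)(5² + 6²), take (2·5 − 5·6, 2·6 + 5·5) = (10 − 30, 12 + 25) = (-20, 37); dropping signs (only squares matter) gives (20, 37); check 20² + 37² = 400 + 1369 = 1769 ✓.
  Scale by k = 5: (5·20, 5·37) = (100, 185).
Step 4: Order so x ≤ y and verify: 100² + 185² = 10000 + 34225 = 44225 = n. ✓

n = 44225 = 100² + 185² (one valid representation with x ≤ y).


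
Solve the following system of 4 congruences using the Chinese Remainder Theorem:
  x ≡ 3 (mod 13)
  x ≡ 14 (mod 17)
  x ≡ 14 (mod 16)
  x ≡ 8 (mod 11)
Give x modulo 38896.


Product of moduli M = 13 · 17 · 16 · 11 = 38896.
Merge one congruence at a time:
  Start: x ≡ 3 (mod 13).
  Combine with x ≡ 14 (mod 17); new modulus lcm = 221.
    Write x = 3 + 13·t and substitute into x ≡ 14 (mod 17): 13·t ≡ 14 − 3 = 11 (mod 17).
    The inverse of 13 mod 17 is 4 (since 13·4 = 52 = 3·17 + 1), so t ≡ 4·11 = 44 ≡ 10 (mod 17).
    Then x = 3 + 13·10 = 133, valid modulo lcm(13, 17) = 221: x ≡ 133 (mod 221).
  Combine with x ≡ 14 (mod 16); new modulus lcm = 3536.
    Write x = 133 + 221·t and substitute into x ≡ 14 (mod 16): 221·t ≡ 14 − 133 = -119 (mod 16).
    Reduce coefficients mod 16: 13·t ≡ 9 (mod 16).
    The inverse of 13 mod 16 is 5 (since 13·5 = 65 = 4·16 + 1), so t ≡ 5·9 = 45 ≡ 13 (mod 16).
    Then x = 133 + 221·13 = 3006, valid modulo lcm(221, 16) = 3536: x ≡ 3006 (mod 3536).
  Combine with x ≡ 8 (mod 11); new modulus lcm = 38896.
    Write x = 3006 + 3536·t and substitute into x ≡ 8 (mod 11): 3536·t ≡ 8 − 3006 = -2998 (mod 11).
    Reduce coefficients mod 11: 5·t ≡ 5 (mod 11).
    The inverse of 5 mod 11 is 9 (since 5·9 = 45 = 4·11 + 1), so t ≡ 9·5 = 45 ≡ 1 (mod 11).
    Then x = 3006 + 3536·1 = 6542, valid modulo lcm(3536, 11) = 38896: x ≡ 6542 (mod 38896).
Verify against each original: 6542 mod 13 = 3, 6542 mod 17 = 14, 6542 mod 16 = 14, 6542 mod 11 = 8.

x ≡ 6542 (mod 38896).


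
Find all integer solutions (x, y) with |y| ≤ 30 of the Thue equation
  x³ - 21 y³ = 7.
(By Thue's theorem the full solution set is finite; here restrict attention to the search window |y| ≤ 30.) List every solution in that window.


The equation is x³ - 21y³ = 7. For fixed y, x³ = 21·y³ + 7, so a solution requires the RHS to be a perfect cube.
Strategy: iterate y from -30 to 30, compute RHS = 21·y³ + 7, and check whether it is a (positive or negative) perfect cube.
Check small values of y:
  y = 0: RHS = 7 is not a perfect cube.
  y = 1: RHS = 28 is not a perfect cube.
  y = -1: RHS = -14 is not a perfect cube.
  y = 2: RHS = 175 is not a perfect cube.
  y = -2: RHS = -161 is not a perfect cube.
  y = 3: RHS = 574 is not a perfect cube.
  y = -3: RHS = -560 is not a perfect cube.
Continuing the search up to |y| = 30 finds no solutions either.
No (x, y) in the scanned range satisfies the equation.

No integer solutions with |y| ≤ 30.


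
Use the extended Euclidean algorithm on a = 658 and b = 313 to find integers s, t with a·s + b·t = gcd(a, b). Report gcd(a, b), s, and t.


Euclidean algorithm on (658, 313) — divide until remainder is 0:
  658 = 2 · 313 + 32
  313 = 9 · 32 + 25
  32 = 1 · 25 + 7
  25 = 3 · 7 + 4
  7 = 1 · 4 + 3
  4 = 1 · 3 + 1
  3 = 3 · 1 + 0
gcd(658, 313) = 1.
Track Bezout coefficients alongside the remainders: start with r₀ = 658 = a·1 + b·0 (s = 1, t = 0) and r₁ = 313 = a·0 + b·1 (s = 0, t = 1); each new remainder r_{k+1} = r_{k-1} − q_k·r_k inherits s_{k+1} = s_{k-1} − q_k·s_k, t_{k+1} = t_{k-1} − q_k·t_k, so r_k = a·s_k + b·t_k at every step:
  q = 2: r = 32, s = 1 − 2·0 = 1, t = 0 − 2·1 = -2  (check: 658·1 + 313·(-2) = 32)
  q = 9: r = 25, s = 0 − 9·1 = -9, t = 1 − 9·(-2) = 19  (check: 658·(-9) + 313·19 = 25)
  q = 1: r = 7, s = 1 − 1·(-9) = 10, t = -2 − 1·19 = -21  (check: 658·10 + 313·(-21) = 7)
  q = 3: r = 4, s = -9 − 3·10 = -39, t = 19 − 3·(-21) = 82  (check: 658·(-39) + 313·82 = 4)
  q = 1: r = 3, s = 10 − 1·(-39) = 49, t = -21 − 1·82 = -103  (check: 658·49 + 313·(-103) = 3)
  q = 1: r = 1, s = -39 − 1·49 = -88, t = 82 − 1·(-103) = 185  (check: 658·(-88) + 313·185 = 1)
The row with r = 1 (the gcd) gives the Bezout coefficients s = -88, t = 185.
Result: 658 · (-88) + 313 · (185) = 1.

gcd(658, 313) = 1; s = -88, t = 185 (check: 658·(-88) + 313·185 = 1).


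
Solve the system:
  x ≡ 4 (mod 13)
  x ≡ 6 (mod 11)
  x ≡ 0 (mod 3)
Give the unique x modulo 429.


Moduli 13, 11, 3 are pairwise coprime; by CRT there is a unique solution modulo M = 13 · 11 · 3 = 429.
Solve pairwise, accumulating the modulus:
  Start with x ≡ 4 (mod 13).
  Combine with x ≡ 6 (mod 11): since gcd(13, 11) = 1, we get a unique residue mod 143.
    Write x = 4 + 13·t and substitute into x ≡ 6 (mod 11): 13·t ≡ 6 − 4 = 2 (mod 11).
    Reduce coefficients mod 11: 2·t ≡ 2 (mod 11).
    The inverse of 2 mod 11 is 6 (since 2·6 = 12 = 1·11 + 1), so t ≡ 6·2 = 12 ≡ 1 (mod 11).
    Then x = 4 + 13·1 = 17, valid modulo lcm(13, 11) = 143: x ≡ 17 (mod 143).
  Combine with x ≡ 0 (mod 3): since gcd(143, 3) = 1, we get a unique residue mod 429.
    Write x = 17 + 143·t and substitute into x ≡ 0 (mod 3): 143·t ≡ 0 − 17 = -17 (mod 3).
    Reduce coefficients mod 3: 2·t ≡ 1 (mod 3).
    The inverse of 2 mod 3 is 2 (since 2·2 = 4 = 1·3 + 1), so t ≡ 2·1 = 2 ≡ 2 (mod 3).
    Then x = 17 + 143·2 = 303, valid modulo lcm(143, 3) = 429: x ≡ 303 (mod 429).
Verify: 303 mod 13 = 4 ✓, 303 mod 11 = 6 ✓, 303 mod 3 = 0 ✓.

x ≡ 303 (mod 429).


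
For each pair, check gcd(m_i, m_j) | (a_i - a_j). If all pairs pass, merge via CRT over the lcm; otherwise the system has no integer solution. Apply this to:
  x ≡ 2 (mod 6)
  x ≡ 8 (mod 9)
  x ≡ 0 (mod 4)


Moduli 6, 9, 4 are not pairwise coprime, so CRT works modulo lcm(m_i) when all pairwise compatibility conditions hold.
Pairwise compatibility: gcd(m_i, m_j) must divide a_i - a_j for every pair.
Merge one congruence at a time:
  Start: x ≡ 2 (mod 6).
  Combine with x ≡ 8 (mod 9): gcd(6, 9) = 3; 8 - 2 = 6, which IS divisible by 3, so compatible.
    Write x = 2 + 6·t and substitute into x ≡ 8 (mod 9): 6·t ≡ 8 − 2 = 6 (mod 9).
    Divide the congruence (and modulus) by g = 3: 2·t ≡ 2 (mod 3).
    The inverse of 2 mod 3 is 2 (since 2·2 = 4 = 1·3 + 1), so t ≡ 2·2 = 4 ≡ 1 (mod 3).
    Then x = 2 + 6·1 = 8, valid modulo lcm(6, 9) = 18: x ≡ 8 (mod 18).
  Combine with x ≡ 0 (mod 4): gcd(18, 4) = 2; 0 - 8 = -8, which IS divisible by 2, so compatible.
    Write x = 8 + 18·t and substitute into x ≡ 0 (mod 4): 18·t ≡ 0 − 8 = -8 (mod 4).
    Divide the congruence (and modulus) by g = 2: 9·t ≡ -4 (mod 2).
    Reduce coefficients mod 2: 1·t ≡ 0 (mod 2).
    So t ≡ 0 (mod 2).
    Then x = 8 + 18·0 = 8, valid modulo lcm(18, 4) = 36: x ≡ 8 (mod 36).
Verify: 8 mod 6 = 2, 8 mod 9 = 8, 8 mod 4 = 0.

x ≡ 8 (mod 36).


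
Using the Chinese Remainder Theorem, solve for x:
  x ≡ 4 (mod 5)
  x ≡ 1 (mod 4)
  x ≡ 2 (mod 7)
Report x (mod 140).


Moduli 5, 4, 7 are pairwise coprime; by CRT there is a unique solution modulo M = 5 · 4 · 7 = 140.
Solve pairwise, accumulating the modulus:
  Start with x ≡ 4 (mod 5).
  Combine with x ≡ 1 (mod 4): since gcd(5, 4) = 1, we get a unique residue mod 20.
    Write x = 4 + 5·t and substitute into x ≡ 1 (mod 4): 5·t ≡ 1 − 4 = -3 (mod 4).
    Reduce coefficients mod 4: 1·t ≡ 1 (mod 4).
    So t ≡ 1 (mod 4).
    Then x = 4 + 5·1 = 9, valid modulo lcm(5, 4) = 20: x ≡ 9 (mod 20).
  Combine with x ≡ 2 (mod 7): since gcd(20, 7) = 1, we get a unique residue mod 140.
    Write x = 9 + 20·t and substitute into x ≡ 2 (mod 7): 20·t ≡ 2 − 9 = -7 (mod 7).
    Reduce coefficients mod 7: 6·t ≡ 0 (mod 7).
    The inverse of 6 mod 7 is 6 (since 6·6 = 36 = 5·7 + 1), so t ≡ 6·0 = 0 ≡ 0 (mod 7).
    Then x = 9 + 20·0 = 9, valid modulo lcm(20, 7) = 140: x ≡ 9 (mod 140).
Verify: 9 mod 5 = 4 ✓, 9 mod 4 = 1 ✓, 9 mod 7 = 2 ✓.

x ≡ 9 (mod 140).


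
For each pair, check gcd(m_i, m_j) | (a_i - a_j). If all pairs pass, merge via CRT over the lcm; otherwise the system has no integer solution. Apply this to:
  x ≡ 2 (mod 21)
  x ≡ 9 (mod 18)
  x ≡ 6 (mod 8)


Moduli 21, 18, 8 are not pairwise coprime, so CRT works modulo lcm(m_i) when all pairwise compatibility conditions hold.
Pairwise compatibility: gcd(m_i, m_j) must divide a_i - a_j for every pair.
Merge one congruence at a time:
  Start: x ≡ 2 (mod 21).
  Combine with x ≡ 9 (mod 18): gcd(21, 18) = 3, and 9 - 2 = 7 is NOT divisible by 3.
    ⇒ system is inconsistent (no integer solution).

No solution (the system is inconsistent).


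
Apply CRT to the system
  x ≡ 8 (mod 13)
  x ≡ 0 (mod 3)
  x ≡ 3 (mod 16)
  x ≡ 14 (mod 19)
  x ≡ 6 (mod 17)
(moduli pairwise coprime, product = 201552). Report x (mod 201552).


Product of moduli M = 13 · 3 · 16 · 19 · 17 = 201552.
Merge one congruence at a time:
  Start: x ≡ 8 (mod 13).
  Combine with x ≡ 0 (mod 3); new modulus lcm = 39.
    Write x = 8 + 13·t and substitute into x ≡ 0 (mod 3): 13·t ≡ 0 − 8 = -8 (mod 3).
    Reduce coefficients mod 3: 1·t ≡ 1 (mod 3).
    So t ≡ 1 (mod 3).
    Then x = 8 + 13·1 = 21, valid modulo lcm(13, 3) = 39: x ≡ 21 (mod 39).
  Combine with x ≡ 3 (mod 16); new modulus lcm = 624.
    Write x = 21 + 39·t and substitute into x ≡ 3 (mod 16): 39·t ≡ 3 − 21 = -18 (mod 16).
    Reduce coefficients mod 16: 7·t ≡ 14 (mod 16).
    The inverse of 7 mod 16 is 7 (since 7·7 = 49 = 3·16 + 1), so t ≡ 7·14 = 98 ≡ 2 (mod 16).
    Then x = 21 + 39·2 = 99, valid modulo lcm(39, 16) = 624: x ≡ 99 (mod 624).
  Combine with x ≡ 14 (mod 19); new modulus lcm = 11856.
    Write x = 99 + 624·t and substitute into x ≡ 14 (mod 19): 624·t ≡ 14 − 99 = -85 (mod 19).
    Reduce coefficients mod 19: 16·t ≡ 10 (mod 19).
    The inverse of 16 mod 19 is 6 (since 16·6 = 96 = 5·19 + 1), so t ≡ 6·10 = 60 ≡ 3 (mod 19).
    Then x = 99 + 624·3 = 1971, valid modulo lcm(624, 19) = 11856: x ≡ 1971 (mod 11856).
  Combine with x ≡ 6 (mod 17); new modulus lcm = 201552.
    Write x = 1971 + 11856·t and substitute into x ≡ 6 (mod 17): 11856·t ≡ 6 − 1971 = -1965 (mod 17).
    Reduce coefficients mod 17: 7·t ≡ 7 (mod 17).
    The inverse of 7 mod 17 is 5 (since 7·5 = 35 = 2·17 + 1), so t ≡ 5·7 = 35 ≡ 1 (mod 17).
    Then x = 1971 + 11856·1 = 13827, valid modulo lcm(11856, 17) = 201552: x ≡ 13827 (mod 201552).
Verify against each original: 13827 mod 13 = 8, 13827 mod 3 = 0, 13827 mod 16 = 3, 13827 mod 19 = 14, 13827 mod 17 = 6.

x ≡ 13827 (mod 201552).


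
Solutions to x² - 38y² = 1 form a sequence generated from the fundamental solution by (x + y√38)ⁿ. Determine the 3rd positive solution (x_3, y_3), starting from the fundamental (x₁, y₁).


Step 1: Find the fundamental solution (x₁, y₁) of x² - 38y² = 1.
  Expand √38 as a continued fraction. a₀ = ⌊√38⌋ = 6; iterate m_{k+1} = d_k·a_k − m_k, d_{k+1} = (38 − m_{k+1}²)/d_k, a_{k+1} = ⌊(a₀ + m_{k+1})/d_{k+1}⌋ (starting m₀ = 0, d₀ = 1), with convergents p_k = a_k·p_{k-1} + p_{k-2}, q_k = a_k·q_{k-1} + q_{k-2} (p₋₁ = 1, q₋₁ = 0):
  k = 0: a₀ = 6; p₀/q₀ = 6/1; p₀² − 38·q₀² = 36 − 38 = -2.
  k = 1: m = 6, d = 2, a = ⌊(6 + 6)/2⌋ = 6; p/q = (6·6 + 1)/(6·1 + 0) = 37/6; p² − 38·q² = 1369 − 1368 = 1.
  The first convergent with p² − 38·q² = 1 gives the fundamental solution (x₁, y₁) = (37, 6).
Step 2: Apply the recurrence (x_{n+1}, y_{n+1}) = (x₁x_n + 38y₁y_n, x₁y_n + y₁x_n) repeatedly.
  From (x_1, y_1) = (37, 6): x_2 = 37·37 + 38·6·6 = 2737; y_2 = 37·6 + 6·37 = 444.
  From (x_2, y_2) = (2737, 444): x_3 = 37·2737 + 38·6·444 = 202501; y_3 = 37·444 + 6·2737 = 32850.
Step 3: Verify x_3² - 38·y_3² = 41006655001 - 41006655000 = 1 (should be 1). ✓

(x_1, y_1) = (37, 6); (x_3, y_3) = (202501, 32850).


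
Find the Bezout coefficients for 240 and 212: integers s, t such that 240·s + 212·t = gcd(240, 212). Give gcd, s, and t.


Euclidean algorithm on (240, 212) — divide until remainder is 0:
  240 = 1 · 212 + 28
  212 = 7 · 28 + 16
  28 = 1 · 16 + 12
  16 = 1 · 12 + 4
  12 = 3 · 4 + 0
gcd(240, 212) = 4.
Track Bezout coefficients alongside the remainders: start with r₀ = 240 = a·1 + b·0 (s = 1, t = 0) and r₁ = 212 = a·0 + b·1 (s = 0, t = 1); each new remainder r_{k+1} = r_{k-1} − q_k·r_k inherits s_{k+1} = s_{k-1} − q_k·s_k, t_{k+1} = t_{k-1} − q_k·t_k, so r_k = a·s_k + b·t_k at every step:
  q = 1: r = 28, s = 1 − 1·0 = 1, t = 0 − 1·1 = -1  (check: 240·1 + 212·(-1) = 28)
  q = 7: r = 16, s = 0 − 7·1 = -7, t = 1 − 7·(-1) = 8  (check: 240·(-7) + 212·8 = 16)
  q = 1: r = 12, s = 1 − 1·(-7) = 8, t = -1 − 1·8 = -9  (check: 240·8 + 212·(-9) = 12)
  q = 1: r = 4, s = -7 − 1·8 = -15, t = 8 − 1·(-9) = 17  (check: 240·(-15) + 212·17 = 4)
The row with r = 4 (the gcd) gives the Bezout coefficients s = -15, t = 17.
Result: 240 · (-15) + 212 · (17) = 4.

gcd(240, 212) = 4; s = -15, t = 17 (check: 240·(-15) + 212·17 = 4).


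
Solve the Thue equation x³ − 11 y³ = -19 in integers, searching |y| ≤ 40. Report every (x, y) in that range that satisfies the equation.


The equation is x³ - 11y³ = -19. For fixed y, x³ = 11·y³ − 19, so a solution requires the RHS to be a perfect cube.
Strategy: iterate y from -40 to 40, compute RHS = 11·y³ − 19, and check whether it is a (positive or negative) perfect cube.
Check small values of y:
  y = 0: RHS = -19 is not a perfect cube.
  y = 1: RHS = -8 = (-2)³ ⇒ x = -2 works.
  y = -1: RHS = -30 is not a perfect cube.
  y = 2: RHS = 69 is not a perfect cube.
  y = -2: RHS = -107 is not a perfect cube.
  y = 3: RHS = 278 is not a perfect cube.
  y = -3: RHS = -316 is not a perfect cube.
Continuing, at y = 9: RHS = 8000 = (20)³ ⇒ x = 20 works.
Searching the remaining y in |y| ≤ 40 finds no further solutions.
Collected solutions: (-2, 1), (20, 9).

Solutions (with |y| ≤ 40): (-2, 1), (20, 9).


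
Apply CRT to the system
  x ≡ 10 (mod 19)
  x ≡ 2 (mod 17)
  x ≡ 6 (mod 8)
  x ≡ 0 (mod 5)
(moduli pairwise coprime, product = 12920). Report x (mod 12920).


Product of moduli M = 19 · 17 · 8 · 5 = 12920.
Merge one congruence at a time:
  Start: x ≡ 10 (mod 19).
  Combine with x ≡ 2 (mod 17); new modulus lcm = 323.
    Write x = 10 + 19·t and substitute into x ≡ 2 (mod 17): 19·t ≡ 2 − 10 = -8 (mod 17).
    Reduce coefficients mod 17: 2·t ≡ 9 (mod 17).
    The inverse of 2 mod 17 is 9 (since 2·9 = 18 = 1·17 + 1), so t ≡ 9·9 = 81 ≡ 13 (mod 17).
    Then x = 10 + 19·13 = 257, valid modulo lcm(19, 17) = 323: x ≡ 257 (mod 323).
  Combine with x ≡ 6 (mod 8); new modulus lcm = 2584.
    Write x = 257 + 323·t and substitute into x ≡ 6 (mod 8): 323·t ≡ 6 − 257 = -251 (mod 8).
    Reduce coefficients mod 8: 3·t ≡ 5 (mod 8).
    The inverse of 3 mod 8 is 3 (since 3·3 = 9 = 1·8 + 1), so t ≡ 3·5 = 15 ≡ 7 (mod 8).
    Then x = 257 + 323·7 = 2518, valid modulo lcm(323, 8) = 2584: x ≡ 2518 (mod 2584).
  Combine with x ≡ 0 (mod 5); new modulus lcm = 12920.
    Write x = 2518 + 2584·t and substitute into x ≡ 0 (mod 5): 2584·t ≡ 0 − 2518 = -2518 (mod 5).
    Reduce coefficients mod 5: 4·t ≡ 2 (mod 5).
    The inverse of 4 mod 5 is 4 (since 4·4 = 16 = 3·5 + 1), so t ≡ 4·2 = 8 ≡ 3 (mod 5).
    Then x = 2518 + 2584·3 = 10270, valid modulo lcm(2584, 5) = 12920: x ≡ 10270 (mod 12920).
Verify against each original: 10270 mod 19 = 10, 10270 mod 17 = 2, 10270 mod 8 = 6, 10270 mod 5 = 0.

x ≡ 10270 (mod 12920).
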